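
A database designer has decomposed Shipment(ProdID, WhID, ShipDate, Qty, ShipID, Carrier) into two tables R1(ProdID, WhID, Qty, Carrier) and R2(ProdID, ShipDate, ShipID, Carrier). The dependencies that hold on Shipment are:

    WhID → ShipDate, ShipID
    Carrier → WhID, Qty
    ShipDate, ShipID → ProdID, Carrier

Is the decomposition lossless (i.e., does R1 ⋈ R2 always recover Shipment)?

Common attributes: R1 ∩ R2 = {ProdID, Carrier}.
Closure of {ProdID, Carrier}: Carrier → WhID, Qty applies, adding WhID, Qty; WhID → ShipDate, ShipID applies, adding ShipDate, ShipID. So (ProdID, Carrier)⁺ = {ProdID, WhID, ShipDate, Qty, ShipID, Carrier}.
This closure contains every attribute of R1, so R1 ∩ R2 → R1. The join is lossless.

Yes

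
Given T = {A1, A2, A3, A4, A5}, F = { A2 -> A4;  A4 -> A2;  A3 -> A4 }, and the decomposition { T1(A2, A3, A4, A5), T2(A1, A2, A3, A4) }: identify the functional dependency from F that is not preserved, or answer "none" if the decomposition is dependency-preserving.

A2 → A4 lies within T1.
A4 → A2 lies within T1.
A3 → A4 lies within T1.
Every dependency is enforceable on the fragments, so the decomposition is dependency-preserving.

none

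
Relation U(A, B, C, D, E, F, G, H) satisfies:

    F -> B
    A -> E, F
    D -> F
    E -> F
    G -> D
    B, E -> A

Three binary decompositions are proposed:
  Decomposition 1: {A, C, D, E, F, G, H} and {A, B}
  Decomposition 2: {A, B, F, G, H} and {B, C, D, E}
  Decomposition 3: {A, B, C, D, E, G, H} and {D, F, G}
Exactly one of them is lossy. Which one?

Decomposition 2

Decomposition 1: common = {A}, closure = {A, B, E, F} → lossless.
Decomposition 2: common = {B}, closure = {B} → lossy.
Decomposition 3: common = {D, G}, closure = {B, D, F, G} → lossless.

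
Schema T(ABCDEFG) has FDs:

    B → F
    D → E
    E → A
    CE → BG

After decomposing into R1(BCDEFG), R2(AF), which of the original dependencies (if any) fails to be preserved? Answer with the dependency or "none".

Check E → A: no single fragment contains all of {AE}, and the restricted closure of {E} across the fragments never reaches {A}.
B → F is preserved.
D → E is preserved.
CE → BG is preserved.

E → A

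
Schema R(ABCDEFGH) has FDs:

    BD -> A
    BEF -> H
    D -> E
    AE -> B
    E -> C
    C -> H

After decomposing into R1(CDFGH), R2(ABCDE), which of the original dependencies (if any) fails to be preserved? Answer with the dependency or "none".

none

BD → A lies within R2.
BEF → H: restricted closure across fragments reaches H.
D → E lies within R2.
AE → B lies within R2.
E → C lies within R2.
C → H lies within R1.
Every dependency is enforceable on the fragments, so the decomposition is dependency-preserving.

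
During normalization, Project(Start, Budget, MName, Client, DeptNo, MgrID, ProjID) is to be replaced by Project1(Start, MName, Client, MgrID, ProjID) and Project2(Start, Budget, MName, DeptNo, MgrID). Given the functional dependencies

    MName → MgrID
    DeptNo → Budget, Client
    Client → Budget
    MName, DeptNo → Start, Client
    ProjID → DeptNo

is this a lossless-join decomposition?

Common attributes: Project1 ∩ Project2 = {Start, MName, MgrID}.
No dependency enlarges {Start, MName, MgrID}, so (Start, MName, MgrID)⁺ = {Start, MName, MgrID}.
The closure contains neither all of Project1 = {Start, MName, Client, MgrID, ProjID} nor all of Project2 = {Start, Budget, MName, DeptNo, MgrID}, so the common attributes are not a superkey of either fragment. The join is lossy.

No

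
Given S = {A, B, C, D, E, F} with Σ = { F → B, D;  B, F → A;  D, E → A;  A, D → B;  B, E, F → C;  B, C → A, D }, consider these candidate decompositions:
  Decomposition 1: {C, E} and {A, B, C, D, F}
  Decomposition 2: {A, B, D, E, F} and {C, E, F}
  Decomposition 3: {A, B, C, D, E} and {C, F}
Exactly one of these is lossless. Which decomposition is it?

Decomposition 1: common = {C}, closure = {C} → lossy.
Decomposition 2: common = {E, F}, closure = {A, B, C, D, E, F} → lossless.
Decomposition 3: common = {C}, closure = {C} → lossy.

Decomposition 2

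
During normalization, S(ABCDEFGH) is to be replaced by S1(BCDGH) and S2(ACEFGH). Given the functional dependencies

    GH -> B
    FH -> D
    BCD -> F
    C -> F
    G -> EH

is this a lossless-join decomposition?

Common attributes: S1 ∩ S2 = {CGH}.
Closure of {CGH}: GH → B applies, adding B; C → F applies, adding F; G → EH applies, adding E; FH → D applies, adding D. So (CGH)⁺ = {BCDEFGH}.
This closure contains every attribute of S1, so S1 ∩ S2 → S1. The join is lossless.

Yes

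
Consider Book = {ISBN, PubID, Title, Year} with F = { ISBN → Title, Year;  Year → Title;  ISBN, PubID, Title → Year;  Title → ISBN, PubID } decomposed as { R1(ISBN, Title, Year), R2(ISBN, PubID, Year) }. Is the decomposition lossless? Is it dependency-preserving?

Lossless test: (ISBN, Year)⁺ = {ISBN, PubID, Title, Year}, which contains all of one fragment — lossless.
Dependency preservation: ISBN, PubID, Title → Year; Title → ISBN, PubID are not contained in any single fragment, but the restricted closure of each left-hand side across the fragments still reaches the right-hand side; the remaining FDs each lie inside some fragment. All dependencies are preserved.

lossless and dependency-preserving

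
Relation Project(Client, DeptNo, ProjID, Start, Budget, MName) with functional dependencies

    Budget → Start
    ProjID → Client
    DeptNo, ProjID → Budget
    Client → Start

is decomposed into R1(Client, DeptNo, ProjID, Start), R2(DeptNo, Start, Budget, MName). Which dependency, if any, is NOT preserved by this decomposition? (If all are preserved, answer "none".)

Check DeptNo, ProjID → Budget: no single fragment contains all of {DeptNo, ProjID, Budget}, and the restricted closure of {DeptNo, ProjID} across the fragments never reaches {Budget}.
Budget → Start is preserved.
ProjID → Client is preserved.
Client → Start is preserved.

DeptNo, ProjID → Budget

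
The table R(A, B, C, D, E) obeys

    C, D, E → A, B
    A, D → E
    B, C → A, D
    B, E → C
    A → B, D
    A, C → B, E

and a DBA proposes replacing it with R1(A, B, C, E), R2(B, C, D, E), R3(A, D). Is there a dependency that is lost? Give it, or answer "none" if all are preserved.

none

C, D, E → A, B: restricted closure across fragments reaches A, B.
A, D → E: restricted closure across fragments reaches E.
B, C → A, D: restricted closure across fragments reaches A, D.
B, E → C lies within R1.
A → B, D: restricted closure across fragments reaches B, D.
A, C → B, E lies within R1.
Every dependency is enforceable on the fragments, so the decomposition is dependency-preserving.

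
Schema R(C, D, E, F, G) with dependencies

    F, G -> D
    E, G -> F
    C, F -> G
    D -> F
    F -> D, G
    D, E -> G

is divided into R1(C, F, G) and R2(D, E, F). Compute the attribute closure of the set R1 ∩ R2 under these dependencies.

R1 ∩ R2 = {F}.
F → D, G applies, adding D, G
Closure: {D, F, G}.

D, F, G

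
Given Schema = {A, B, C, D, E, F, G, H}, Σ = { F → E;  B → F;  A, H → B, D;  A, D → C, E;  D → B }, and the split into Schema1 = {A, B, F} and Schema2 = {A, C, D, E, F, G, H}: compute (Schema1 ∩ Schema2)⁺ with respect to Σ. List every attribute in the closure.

Schema1 ∩ Schema2 = {A, F}.
F → E applies, adding E
Closure: {A, E, F}.

A, E, F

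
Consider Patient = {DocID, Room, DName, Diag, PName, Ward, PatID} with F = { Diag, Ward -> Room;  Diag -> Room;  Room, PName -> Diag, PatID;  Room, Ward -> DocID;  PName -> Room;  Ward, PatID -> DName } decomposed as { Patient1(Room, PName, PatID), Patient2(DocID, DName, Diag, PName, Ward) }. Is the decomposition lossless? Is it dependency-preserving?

lossless but not dependency-preserving

Lossless test: (PName)⁺ = {Room, Diag, PName, PatID}, which contains all of one fragment — lossless.
Dependency preservation: the restricted closure of {Diag, Ward} across the fragments never reaches {Room}, so Diag, Ward → Room cannot be enforced without a join — not preserved.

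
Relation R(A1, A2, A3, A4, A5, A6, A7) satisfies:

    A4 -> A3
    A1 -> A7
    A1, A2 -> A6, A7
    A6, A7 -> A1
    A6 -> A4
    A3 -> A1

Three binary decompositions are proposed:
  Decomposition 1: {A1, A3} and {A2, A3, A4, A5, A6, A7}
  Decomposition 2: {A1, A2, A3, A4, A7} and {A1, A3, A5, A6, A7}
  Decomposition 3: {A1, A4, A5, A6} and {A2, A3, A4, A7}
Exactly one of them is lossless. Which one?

Decomposition 1

Decomposition 1: common = {A3}, closure = {A1, A3, A7} → lossless.
Decomposition 2: common = {A1, A3, A7}, closure = {A1, A3, A7} → lossy.
Decomposition 3: common = {A4}, closure = {A1, A3, A4, A7} → lossy.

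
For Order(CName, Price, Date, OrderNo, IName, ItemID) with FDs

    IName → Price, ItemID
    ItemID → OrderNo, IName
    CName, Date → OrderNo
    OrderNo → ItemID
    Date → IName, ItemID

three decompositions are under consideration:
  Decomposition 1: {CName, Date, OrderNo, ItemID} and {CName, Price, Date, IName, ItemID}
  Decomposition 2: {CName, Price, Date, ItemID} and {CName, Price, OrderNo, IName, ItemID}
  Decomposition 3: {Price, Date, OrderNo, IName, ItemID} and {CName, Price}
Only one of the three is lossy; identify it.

Decomposition 3

Decomposition 1: common = {CName, Date, ItemID}, closure = {CName, Price, Date, OrderNo, IName, ItemID} → lossless.
Decomposition 2: common = {CName, Price, ItemID}, closure = {CName, Price, OrderNo, IName, ItemID} → lossless.
Decomposition 3: common = {Price}, closure = {Price} → lossy.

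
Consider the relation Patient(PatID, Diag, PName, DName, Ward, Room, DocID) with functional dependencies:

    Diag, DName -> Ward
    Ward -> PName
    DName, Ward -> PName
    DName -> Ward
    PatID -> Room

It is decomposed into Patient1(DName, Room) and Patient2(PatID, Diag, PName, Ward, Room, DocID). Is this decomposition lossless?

Common attributes: Patient1 ∩ Patient2 = {Room}.
No dependency enlarges {Room}, so (Room)⁺ = {Room}.
The closure contains neither all of Patient1 = {DName, Room} nor all of Patient2 = {PatID, Diag, PName, Ward, Room, DocID}, so the common attributes are not a superkey of either fragment. The join is lossy.

No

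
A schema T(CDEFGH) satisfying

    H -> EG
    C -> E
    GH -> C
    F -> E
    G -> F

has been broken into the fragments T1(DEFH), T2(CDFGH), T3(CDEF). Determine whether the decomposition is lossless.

Chase test. Columns are CDEFGH; row i has aⱼ where attribute j ∈ Ti, else bᵢⱼ.
Initial tableau (one row per fragment):
  row 1: b11 a2 a3 a4 b15 a6
  row 2: a1 a2 b23 a4 a5 a6
  row 3: a1 a2 a3 a4 b35 b36
Rows 1 and 2 agree on H; apply H→EG and equate their EG entries.
Rows 1 and 2 agree on GH; apply GH→C and equate their C entries.
Row 1 is now all distinguished symbols — the join is lossless.

Yes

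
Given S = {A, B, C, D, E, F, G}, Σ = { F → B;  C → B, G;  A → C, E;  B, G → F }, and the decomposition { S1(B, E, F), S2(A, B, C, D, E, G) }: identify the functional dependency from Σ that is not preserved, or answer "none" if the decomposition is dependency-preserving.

Check B, G → F: no single fragment contains all of {B, F, G}, and the restricted closure of {B, G} across the fragments never reaches {F}.
F → B is preserved.
C → B, G is preserved.
A → C, E is preserved.

B, G → F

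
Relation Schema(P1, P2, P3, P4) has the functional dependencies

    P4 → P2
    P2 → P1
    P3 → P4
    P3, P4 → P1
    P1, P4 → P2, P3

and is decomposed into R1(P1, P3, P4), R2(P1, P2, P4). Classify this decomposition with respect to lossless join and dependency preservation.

Lossless test: (P1, P4)⁺ = {P1, P2, P3, P4}, which contains all of one fragment — lossless.
Dependency preservation: P1, P4 → P2, P3 is not contained in any single fragment, but the restricted closure of its left-hand side across the fragments still reaches the right-hand side; the remaining FDs each lie inside some fragment. All dependencies are preserved.

lossless and dependency-preserving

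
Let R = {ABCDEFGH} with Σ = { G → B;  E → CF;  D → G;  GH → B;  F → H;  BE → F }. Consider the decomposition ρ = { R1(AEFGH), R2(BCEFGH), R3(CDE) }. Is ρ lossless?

Chase test. Columns are ABCDEFGH; row i has aⱼ where attribute j ∈ Ri, else bᵢⱼ.
Initial tableau (one row per fragment):
  row 1: a1 b12 b13 b14 a5 a6 a7 a8
  row 2: b21 a2 a3 b24 a5 a6 a7 a8
  row 3: b31 b32 a3 a4 a5 b36 b37 b38
Rows 1 and 2 agree on G; apply G→B and equate their B entries.
Rows 1 and 2 agree on E; apply E→CF and equate their CF entries.
Rows 1 and 3 agree on E; apply E→CF and equate their CF entries.
Rows 1 and 3 agree on F; apply F→H and equate their H entries.
No row becomes fully distinguished — the join is lossy.

No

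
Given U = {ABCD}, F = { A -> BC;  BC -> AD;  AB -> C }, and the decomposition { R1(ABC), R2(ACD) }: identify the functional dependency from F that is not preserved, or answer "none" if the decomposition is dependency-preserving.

none

A → BC lies within R1.
BC → AD: restricted closure across fragments reaches AD.
AB → C lies within R1.
Every dependency is enforceable on the fragments, so the decomposition is dependency-preserving.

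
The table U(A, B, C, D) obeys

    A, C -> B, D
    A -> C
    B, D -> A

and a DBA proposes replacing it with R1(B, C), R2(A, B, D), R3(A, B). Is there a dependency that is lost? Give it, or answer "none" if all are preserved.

A -> C

Check A → C: no single fragment contains all of {A, C}, and the restricted closure of {A} across the fragments never reaches {C}.
A, C → B, D is preserved.
B, D → A is preserved.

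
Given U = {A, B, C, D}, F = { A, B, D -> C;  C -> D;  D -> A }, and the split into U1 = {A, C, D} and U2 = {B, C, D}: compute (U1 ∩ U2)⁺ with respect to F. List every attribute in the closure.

A, C, D

U1 ∩ U2 = {C, D}.
D → A applies, adding A
Closure: {A, C, D}.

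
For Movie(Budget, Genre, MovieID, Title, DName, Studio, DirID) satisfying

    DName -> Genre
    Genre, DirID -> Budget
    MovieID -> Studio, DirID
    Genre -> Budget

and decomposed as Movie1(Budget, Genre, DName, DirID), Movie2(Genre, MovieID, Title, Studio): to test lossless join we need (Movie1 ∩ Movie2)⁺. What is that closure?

Budget, Genre

Movie1 ∩ Movie2 = {Genre}.
Genre → Budget applies, adding Budget
Closure: {Budget, Genre}.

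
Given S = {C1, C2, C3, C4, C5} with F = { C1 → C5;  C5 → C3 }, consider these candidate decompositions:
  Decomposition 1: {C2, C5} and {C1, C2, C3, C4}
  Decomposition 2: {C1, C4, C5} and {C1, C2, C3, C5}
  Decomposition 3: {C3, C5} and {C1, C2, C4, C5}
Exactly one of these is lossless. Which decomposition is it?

Decomposition 1: common = {C2}, closure = {C2} → lossy.
Decomposition 2: common = {C1, C5}, closure = {C1, C3, C5} → lossy.
Decomposition 3: common = {C5}, closure = {C3, C5} → lossless.

Decomposition 3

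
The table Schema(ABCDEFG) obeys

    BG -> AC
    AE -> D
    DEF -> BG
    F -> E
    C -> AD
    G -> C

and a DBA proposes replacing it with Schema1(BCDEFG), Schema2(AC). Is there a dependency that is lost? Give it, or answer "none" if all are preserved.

Check AE → D: no single fragment contains all of {ADE}, and the restricted closure of {AE} across the fragments never reaches {D}.
BG → AC is preserved.
DEF → BG is preserved.
F → E is preserved.
C → AD is preserved.
G → C is preserved.

AE -> D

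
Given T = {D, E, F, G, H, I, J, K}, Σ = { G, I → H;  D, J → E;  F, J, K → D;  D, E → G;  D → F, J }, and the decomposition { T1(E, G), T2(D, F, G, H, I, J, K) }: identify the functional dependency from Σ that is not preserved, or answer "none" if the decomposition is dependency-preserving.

D, J → E

Check D, J → E: no single fragment contains all of {D, E, J}, and the restricted closure of {D, J} across the fragments never reaches {E}.
G, I → H is preserved.
F, J, K → D is preserved.
D, E → G is preserved.
D → F, J is preserved.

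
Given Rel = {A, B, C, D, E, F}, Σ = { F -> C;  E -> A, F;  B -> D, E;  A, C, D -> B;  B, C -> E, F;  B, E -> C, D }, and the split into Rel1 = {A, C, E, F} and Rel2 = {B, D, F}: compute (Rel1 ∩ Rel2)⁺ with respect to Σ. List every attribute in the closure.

Rel1 ∩ Rel2 = {F}.
F → C applies, adding C
Closure: {C, F}.

C, F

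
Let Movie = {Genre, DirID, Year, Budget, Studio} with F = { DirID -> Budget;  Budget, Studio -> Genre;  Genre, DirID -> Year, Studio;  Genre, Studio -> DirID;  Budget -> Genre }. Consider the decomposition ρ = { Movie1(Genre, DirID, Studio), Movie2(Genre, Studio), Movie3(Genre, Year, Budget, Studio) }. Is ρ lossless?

Yes

Chase test. Columns are Genre, DirID, Year, Budget, Studio; row i has aⱼ where attribute j ∈ Moviei, else bᵢⱼ.
Initial tableau (one row per fragment):
  row 1: a1 a2 b13 b14 a5
  row 2: a1 b22 b23 b24 a5
  row 3: a1 b32 a3 a4 a5
Rows 1 and 2 agree on Genre, Studio; apply Genre, Studio→DirID and equate their DirID entries.
Rows 1 and 3 agree on Genre, Studio; apply Genre, Studio→DirID and equate their DirID entries.
Rows 1 and 2 agree on DirID; apply DirID→Budget and equate their Budget entries.
Rows 1 and 3 agree on DirID; apply DirID→Budget and equate their Budget entries.
Rows 1 and 2 agree on Genre, DirID; apply Genre, DirID→Year, Studio and equate their Year, Studio entries.
Rows 1 and 3 agree on Genre, DirID; apply Genre, DirID→Year, Studio and equate their Year, Studio entries.
Row 1 is now all distinguished symbols — the join is lossless.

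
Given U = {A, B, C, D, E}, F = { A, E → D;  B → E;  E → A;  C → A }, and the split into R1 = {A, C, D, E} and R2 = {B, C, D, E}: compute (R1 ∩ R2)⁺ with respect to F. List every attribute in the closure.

A, C, D, E

R1 ∩ R2 = {C, D, E}.
E → A applies, adding A
Closure: {A, C, D, E}.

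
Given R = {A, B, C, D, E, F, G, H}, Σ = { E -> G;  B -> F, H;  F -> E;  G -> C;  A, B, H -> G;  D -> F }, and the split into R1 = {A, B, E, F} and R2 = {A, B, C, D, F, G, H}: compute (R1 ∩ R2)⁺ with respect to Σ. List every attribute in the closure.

R1 ∩ R2 = {A, B, F}.
B → F, H applies, adding H
F → E applies, adding E
A, B, H → G applies, adding G
G → C applies, adding C
Closure: {A, B, C, E, F, G, H}.

A, B, C, E, F, G, H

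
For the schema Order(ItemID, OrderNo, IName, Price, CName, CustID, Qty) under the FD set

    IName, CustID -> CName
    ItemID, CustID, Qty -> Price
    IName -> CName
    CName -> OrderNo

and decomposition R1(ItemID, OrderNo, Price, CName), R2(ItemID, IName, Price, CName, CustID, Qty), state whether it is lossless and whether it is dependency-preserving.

lossless and dependency-preserving

Lossless test: (ItemID, Price, CName)⁺ = {ItemID, OrderNo, Price, CName}, which contains all of one fragment — lossless.
Dependency preservation: every FD's attributes lie within a single fragment, so each can be enforced locally — preserved.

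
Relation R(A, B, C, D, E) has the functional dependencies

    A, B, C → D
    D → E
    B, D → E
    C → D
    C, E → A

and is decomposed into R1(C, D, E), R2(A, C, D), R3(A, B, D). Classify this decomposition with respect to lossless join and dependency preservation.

lossy but dependency-preserving

Lossless test (chase): Rows 1 and 2 agree on D; apply D→E and equate their E entries. Rows 1 and 3 agree on D; apply D→E and equate their E entries. Rows 1 and 2 agree on C, E; apply C, E→A and equate their A entries. No row becomes fully distinguished — the join is lossy.
Dependency preservation: A, B, C → D; B, D → E; C, E → A are not contained in any single fragment, but the restricted closure of each left-hand side across the fragments still reaches the right-hand side; the remaining FDs each lie inside some fragment. All dependencies are preserved.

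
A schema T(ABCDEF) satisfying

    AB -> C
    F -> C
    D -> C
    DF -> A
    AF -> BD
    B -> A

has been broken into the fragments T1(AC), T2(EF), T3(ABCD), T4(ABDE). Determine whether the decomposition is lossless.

No

Chase test. Columns are ABCDEF; row i has aⱼ where attribute j ∈ Ti, else bᵢⱼ.
Initial tableau (one row per fragment):
  row 1: a1 b12 a3 b14 b15 b16
  row 2: b21 b22 b23 b24 a5 a6
  row 3: a1 a2 a3 a4 b35 b36
  row 4: a1 a2 b43 a4 a5 b46
Rows 3 and 4 agree on AB; apply AB→C and equate their C entries.
No row becomes fully distinguished — the join is lossy.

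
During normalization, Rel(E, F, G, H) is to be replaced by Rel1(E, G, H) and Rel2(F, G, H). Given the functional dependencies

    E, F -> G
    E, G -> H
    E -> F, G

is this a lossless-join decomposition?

Common attributes: Rel1 ∩ Rel2 = {G, H}.
No dependency enlarges {G, H}, so (G, H)⁺ = {G, H}.
The closure contains neither all of Rel1 = {E, G, H} nor all of Rel2 = {F, G, H}, so the common attributes are not a superkey of either fragment. The join is lossy.

No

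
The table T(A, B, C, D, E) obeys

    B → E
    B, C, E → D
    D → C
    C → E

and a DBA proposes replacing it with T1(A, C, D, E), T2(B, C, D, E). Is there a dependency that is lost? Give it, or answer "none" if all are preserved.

none

B → E lies within T2.
B, C, E → D lies within T2.
D → C lies within T1.
C → E lies within T1.
Every dependency is enforceable on the fragments, so the decomposition is dependency-preserving.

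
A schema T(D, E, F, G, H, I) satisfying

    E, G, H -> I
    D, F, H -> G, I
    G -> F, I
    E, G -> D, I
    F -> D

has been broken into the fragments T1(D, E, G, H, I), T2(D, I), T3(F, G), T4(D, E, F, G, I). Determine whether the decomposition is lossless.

Yes

Chase test. Columns are D, E, F, G, H, I; row i has aⱼ where attribute j ∈ Ti, else bᵢⱼ.
Initial tableau (one row per fragment):
  row 1: a1 a2 b13 a4 a5 a6
  row 2: a1 b22 b23 b24 b25 a6
  row 3: b31 b32 a3 a4 b35 b36
  row 4: a1 a2 a3 a4 b45 a6
Rows 1 and 3 agree on G; apply G→F, I and equate their F, I entries.
Rows 1 and 3 agree on F; apply F→D and equate their D entries.
Row 1 is now all distinguished symbols — the join is lossless.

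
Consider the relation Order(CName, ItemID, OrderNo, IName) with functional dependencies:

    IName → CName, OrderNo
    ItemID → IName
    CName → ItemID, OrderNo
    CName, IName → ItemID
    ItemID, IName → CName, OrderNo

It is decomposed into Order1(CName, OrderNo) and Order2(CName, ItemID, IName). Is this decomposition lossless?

Common attributes: Order1 ∩ Order2 = {CName}.
Closure of {CName}: CName → ItemID, OrderNo applies, adding ItemID, OrderNo; ItemID → IName applies, adding IName. So (CName)⁺ = {CName, ItemID, OrderNo, IName}.
This closure contains every attribute of Order1, so Order1 ∩ Order2 → Order1. The join is lossless.

Yes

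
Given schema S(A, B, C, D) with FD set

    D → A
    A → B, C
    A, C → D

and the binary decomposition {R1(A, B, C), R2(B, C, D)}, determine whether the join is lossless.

No

Common attributes: R1 ∩ R2 = {B, C}.
No dependency enlarges {B, C}, so (B, C)⁺ = {B, C}.
The closure contains neither all of R1 = {A, B, C} nor all of R2 = {B, C, D}, so the common attributes are not a superkey of either fragment. The join is lossy.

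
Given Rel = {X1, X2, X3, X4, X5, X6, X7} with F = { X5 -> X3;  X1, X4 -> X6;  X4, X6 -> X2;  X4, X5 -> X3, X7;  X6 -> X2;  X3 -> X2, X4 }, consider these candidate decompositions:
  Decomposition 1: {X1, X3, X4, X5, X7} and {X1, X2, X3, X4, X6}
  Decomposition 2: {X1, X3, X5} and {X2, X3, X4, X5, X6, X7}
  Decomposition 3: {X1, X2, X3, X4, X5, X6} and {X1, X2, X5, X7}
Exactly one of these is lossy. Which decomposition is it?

Decomposition 1: common = {X1, X3, X4}, closure = {X1, X2, X3, X4, X6} → lossless.
Decomposition 2: common = {X3, X5}, closure = {X2, X3, X4, X5, X7} → lossy.
Decomposition 3: common = {X1, X2, X5}, closure = {X1, X2, X3, X4, X5, X6, X7} → lossless.

Decomposition 2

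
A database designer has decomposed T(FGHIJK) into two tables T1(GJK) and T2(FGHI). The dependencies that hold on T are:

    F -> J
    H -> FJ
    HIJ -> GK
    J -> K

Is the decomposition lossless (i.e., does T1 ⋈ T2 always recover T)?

No

Common attributes: T1 ∩ T2 = {G}.
No dependency enlarges {G}, so (G)⁺ = {G}.
The closure contains neither all of T1 = {GJK} nor all of T2 = {FGHI}, so the common attributes are not a superkey of either fragment. The join is lossy.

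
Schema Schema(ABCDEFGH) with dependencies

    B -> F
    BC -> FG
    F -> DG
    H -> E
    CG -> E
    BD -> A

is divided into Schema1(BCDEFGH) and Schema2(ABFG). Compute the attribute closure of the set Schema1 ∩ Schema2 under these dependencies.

Schema1 ∩ Schema2 = {BFG}.
F → DG applies, adding D
BD → A applies, adding A
Closure: {ABDFG}.

ABDFG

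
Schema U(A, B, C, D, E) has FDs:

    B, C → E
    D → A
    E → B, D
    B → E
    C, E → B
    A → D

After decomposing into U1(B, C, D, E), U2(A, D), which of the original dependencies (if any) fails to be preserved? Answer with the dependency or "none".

none

B, C → E lies within U1.
D → A lies within U2.
E → B, D lies within U1.
B → E lies within U1.
C, E → B lies within U1.
A → D lies within U2.
Every dependency is enforceable on the fragments, so the decomposition is dependency-preserving.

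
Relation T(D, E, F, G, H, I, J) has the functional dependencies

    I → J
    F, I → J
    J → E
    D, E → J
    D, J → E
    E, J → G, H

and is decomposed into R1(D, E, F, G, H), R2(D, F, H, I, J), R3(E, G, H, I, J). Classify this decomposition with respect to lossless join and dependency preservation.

lossless but not dependency-preserving

Lossless test (chase): Rows 2 and 3 agree on J; apply J→E and equate their E entries. Rows 1 and 2 agree on D, E; apply D, E→J and equate their J entries. Rows 1 and 2 agree on E, J; apply E, J→G, H and equate their G, H entries. Row 2 is now all distinguished symbols — the join is lossless.
Dependency preservation: the restricted closure of {D, E} across the fragments never reaches {J}, so D, E → J cannot be enforced without a join — not preserved.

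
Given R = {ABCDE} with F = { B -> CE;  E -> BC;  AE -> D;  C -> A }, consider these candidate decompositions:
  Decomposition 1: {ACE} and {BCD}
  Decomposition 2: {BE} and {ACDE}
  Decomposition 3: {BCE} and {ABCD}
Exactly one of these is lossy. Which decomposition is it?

Decomposition 1

Decomposition 1: common = {C}, closure = {AC} → lossy.
Decomposition 2: common = {E}, closure = {ABCDE} → lossless.
Decomposition 3: common = {BC}, closure = {ABCDE} → lossless.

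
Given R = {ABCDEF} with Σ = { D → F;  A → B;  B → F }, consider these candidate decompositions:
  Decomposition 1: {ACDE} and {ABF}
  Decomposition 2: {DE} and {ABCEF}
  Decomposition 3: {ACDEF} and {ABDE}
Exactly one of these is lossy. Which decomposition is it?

Decomposition 2

Decomposition 1: common = {A}, closure = {ABF} → lossless.
Decomposition 2: common = {E}, closure = {E} → lossy.
Decomposition 3: common = {ADE}, closure = {ABDEF} → lossless.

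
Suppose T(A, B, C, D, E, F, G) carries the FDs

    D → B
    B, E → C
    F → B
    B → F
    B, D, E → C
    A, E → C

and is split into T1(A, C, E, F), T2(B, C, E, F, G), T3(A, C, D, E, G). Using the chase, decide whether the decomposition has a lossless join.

No

Chase test. Columns are A, B, C, D, E, F, G; row i has aⱼ where attribute j ∈ Ti, else bᵢⱼ.
Initial tableau (one row per fragment):
  row 1: a1 b12 a3 b14 a5 a6 b17
  row 2: b21 a2 a3 b24 a5 a6 a7
  row 3: a1 b32 a3 a4 a5 b36 a7
Rows 1 and 2 agree on F; apply F→B and equate their B entries.
No row becomes fully distinguished — the join is lossy.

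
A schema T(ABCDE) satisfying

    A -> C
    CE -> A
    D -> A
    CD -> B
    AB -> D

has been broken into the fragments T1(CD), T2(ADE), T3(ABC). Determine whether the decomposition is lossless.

Chase test. Columns are ABCDE; row i has aⱼ where attribute j ∈ Ti, else bᵢⱼ.
Initial tableau (one row per fragment):
  row 1: b11 b12 a3 a4 b15
  row 2: a1 b22 b23 a4 a5
  row 3: a1 a2 a3 b34 b35
Rows 2 and 3 agree on A; apply A→C and equate their C entries.
Rows 1 and 2 agree on D; apply D→A and equate their A entries.
Rows 1 and 2 agree on CD; apply CD→B and equate their B entries.
No row becomes fully distinguished — the join is lossy.

No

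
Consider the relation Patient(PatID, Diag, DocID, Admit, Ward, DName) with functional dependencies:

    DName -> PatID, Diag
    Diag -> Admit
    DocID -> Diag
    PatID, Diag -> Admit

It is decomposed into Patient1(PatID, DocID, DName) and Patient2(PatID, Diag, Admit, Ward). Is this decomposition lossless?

No

Common attributes: Patient1 ∩ Patient2 = {PatID}.
No dependency enlarges {PatID}, so (PatID)⁺ = {PatID}.
The closure contains neither all of Patient1 = {PatID, DocID, DName} nor all of Patient2 = {PatID, Diag, Admit, Ward}, so the common attributes are not a superkey of either fragment. The join is lossy.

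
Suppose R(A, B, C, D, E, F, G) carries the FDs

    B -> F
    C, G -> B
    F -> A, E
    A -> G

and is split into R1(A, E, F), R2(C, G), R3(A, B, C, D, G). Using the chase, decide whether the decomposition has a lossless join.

Chase test. Columns are A, B, C, D, E, F, G; row i has aⱼ where attribute j ∈ Ri, else bᵢⱼ.
Initial tableau (one row per fragment):
  row 1: a1 b12 b13 b14 a5 a6 b17
  row 2: b21 b22 a3 b24 b25 b26 a7
  row 3: a1 a2 a3 a4 b35 b36 a7
Rows 2 and 3 agree on C, G; apply C, G→B and equate their B entries.
Rows 1 and 3 agree on A; apply A→G and equate their G entries.
Rows 2 and 3 agree on B; apply B→F and equate their F entries.
Rows 2 and 3 agree on F; apply F→A, E and equate their A, E entries.
No row becomes fully distinguished — the join is lossy.

No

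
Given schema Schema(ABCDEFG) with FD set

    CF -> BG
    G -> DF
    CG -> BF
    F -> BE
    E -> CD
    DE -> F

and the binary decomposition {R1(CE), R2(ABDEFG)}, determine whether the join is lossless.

Common attributes: R1 ∩ R2 = {E}.
Closure of {E}: E → CD applies, adding CD; DE → F applies, adding F; CF → BG applies, adding BG. So (E)⁺ = {BCDEFG}.
This closure contains every attribute of R1, so R1 ∩ R2 → R1. The join is lossless.

Yes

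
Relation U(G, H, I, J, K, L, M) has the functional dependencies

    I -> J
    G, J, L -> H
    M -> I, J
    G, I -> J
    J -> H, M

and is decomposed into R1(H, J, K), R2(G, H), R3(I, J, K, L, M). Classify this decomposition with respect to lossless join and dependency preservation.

Lossless test (chase): Rows 1 and 3 agree on J; apply J→H, M and equate their H, M entries. Rows 1 and 3 agree on M; apply M→I, J and equate their I, J entries. No row becomes fully distinguished — the join is lossy.
Dependency preservation: G, J, L → H; G, I → J; J → H, M are not contained in any single fragment, but the restricted closure of each left-hand side across the fragments still reaches the right-hand side; the remaining FDs each lie inside some fragment. All dependencies are preserved.

lossy but dependency-preserving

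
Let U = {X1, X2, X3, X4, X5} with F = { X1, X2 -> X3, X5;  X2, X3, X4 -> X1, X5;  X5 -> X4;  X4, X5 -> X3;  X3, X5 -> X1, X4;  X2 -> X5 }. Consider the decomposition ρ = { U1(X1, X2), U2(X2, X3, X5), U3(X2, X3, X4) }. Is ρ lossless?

Yes

Chase test. Columns are X1, X2, X3, X4, X5; row i has aⱼ where attribute j ∈ Ui, else bᵢⱼ.
Initial tableau (one row per fragment):
  row 1: a1 a2 b13 b14 b15
  row 2: b21 a2 a3 b24 a5
  row 3: b31 a2 a3 a4 b35
Rows 1 and 2 agree on X2; apply X2→X5 and equate their X5 entries.
Rows 1 and 3 agree on X2; apply X2→X5 and equate their X5 entries.
Rows 1 and 2 agree on X5; apply X5→X4 and equate their X4 entries.
Rows 1 and 3 agree on X5; apply X5→X4 and equate their X4 entries.
Rows 1 and 2 agree on X4, X5; apply X4, X5→X3 and equate their X3 entries.
Rows 1 and 2 agree on X3, X5; apply X3, X5→X1, X4 and equate their X1, X4 entries.
Rows 1 and 3 agree on X3, X5; apply X3, X5→X1, X4 and equate their X1, X4 entries.
Row 1 is now all distinguished symbols — the join is lossless.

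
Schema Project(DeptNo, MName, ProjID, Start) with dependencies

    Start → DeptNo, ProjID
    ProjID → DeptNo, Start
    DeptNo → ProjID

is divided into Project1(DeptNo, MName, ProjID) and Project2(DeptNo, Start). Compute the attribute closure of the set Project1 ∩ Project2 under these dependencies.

DeptNo, ProjID, Start

Project1 ∩ Project2 = {DeptNo}.
DeptNo → ProjID applies, adding ProjID
ProjID → DeptNo, Start applies, adding Start
Closure: {DeptNo, ProjID, Start}.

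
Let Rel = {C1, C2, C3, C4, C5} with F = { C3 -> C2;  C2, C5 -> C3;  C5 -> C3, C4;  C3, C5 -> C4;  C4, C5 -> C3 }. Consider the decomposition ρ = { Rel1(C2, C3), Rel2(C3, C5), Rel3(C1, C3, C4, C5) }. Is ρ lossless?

Chase test. Columns are C1, C2, C3, C4, C5; row i has aⱼ where attribute j ∈ Reli, else bᵢⱼ.
Initial tableau (one row per fragment):
  row 1: b11 a2 a3 b14 b15
  row 2: b21 b22 a3 b24 a5
  row 3: a1 b32 a3 a4 a5
Rows 1 and 2 agree on C3; apply C3→C2 and equate their C2 entries.
Rows 1 and 3 agree on C3; apply C3→C2 and equate their C2 entries.
Rows 2 and 3 agree on C5; apply C5→C3, C4 and equate their C3, C4 entries.
Row 3 is now all distinguished symbols — the join is lossless.

Yes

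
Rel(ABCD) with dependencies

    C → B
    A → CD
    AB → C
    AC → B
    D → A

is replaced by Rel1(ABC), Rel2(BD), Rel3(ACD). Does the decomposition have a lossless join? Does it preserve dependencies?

Lossless test (chase): Rows 1 and 3 agree on C; apply C→B and equate their B entries. Rows 1 and 3 agree on A; apply A→CD and equate their CD entries. Rows 1 and 2 agree on D; apply D→A and equate their A entries. Rows 1 and 2 agree on A; apply A→CD and equate their CD entries. Row 1 is now all distinguished symbols — the join is lossless.
Dependency preservation: every FD's attributes lie within a single fragment, so each can be enforced locally — preserved.

lossless and dependency-preserving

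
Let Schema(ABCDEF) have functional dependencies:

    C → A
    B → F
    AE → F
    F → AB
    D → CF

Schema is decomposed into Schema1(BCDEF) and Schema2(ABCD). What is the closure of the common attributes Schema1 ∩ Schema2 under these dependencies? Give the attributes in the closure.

Schema1 ∩ Schema2 = {BCD}.
C → A applies, adding A
B → F applies, adding F
Closure: {ABCDF}.

ABCDF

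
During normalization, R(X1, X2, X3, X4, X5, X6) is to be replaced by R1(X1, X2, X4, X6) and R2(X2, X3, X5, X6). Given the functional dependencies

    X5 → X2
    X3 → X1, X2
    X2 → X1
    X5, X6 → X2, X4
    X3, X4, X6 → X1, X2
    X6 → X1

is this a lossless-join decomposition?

No

Common attributes: R1 ∩ R2 = {X2, X6}.
Closure of {X2, X6}: X2 → X1 applies, adding X1. So (X2, X6)⁺ = {X1, X2, X6}.
The closure contains neither all of R1 = {X1, X2, X4, X6} nor all of R2 = {X2, X3, X5, X6}, so the common attributes are not a superkey of either fragment. The join is lossy.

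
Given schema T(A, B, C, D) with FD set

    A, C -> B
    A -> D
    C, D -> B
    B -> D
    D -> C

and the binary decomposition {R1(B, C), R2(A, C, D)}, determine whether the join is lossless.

Common attributes: R1 ∩ R2 = {C}.
No dependency enlarges {C}, so (C)⁺ = {C}.
The closure contains neither all of R1 = {B, C} nor all of R2 = {A, C, D}, so the common attributes are not a superkey of either fragment. The join is lossy.

No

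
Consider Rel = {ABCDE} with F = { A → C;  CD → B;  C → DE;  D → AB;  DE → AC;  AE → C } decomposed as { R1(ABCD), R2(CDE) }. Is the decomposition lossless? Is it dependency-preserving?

Lossless test: (CD)⁺ = {ABCDE}, which contains all of one fragment — lossless.
Dependency preservation: DE → AC; AE → C are not contained in any single fragment, but the restricted closure of each left-hand side across the fragments still reaches the right-hand side; the remaining FDs each lie inside some fragment. All dependencies are preserved.

lossless and dependency-preserving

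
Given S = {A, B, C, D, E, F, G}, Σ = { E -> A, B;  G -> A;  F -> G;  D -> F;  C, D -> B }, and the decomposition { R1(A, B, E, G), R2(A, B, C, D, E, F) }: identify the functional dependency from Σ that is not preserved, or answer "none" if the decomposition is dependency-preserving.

F -> G

Check F → G: no single fragment contains all of {F, G}, and the restricted closure of {F} across the fragments never reaches {G}.
E → A, B is preserved.
G → A is preserved.
D → F is preserved.
C, D → B is preserved.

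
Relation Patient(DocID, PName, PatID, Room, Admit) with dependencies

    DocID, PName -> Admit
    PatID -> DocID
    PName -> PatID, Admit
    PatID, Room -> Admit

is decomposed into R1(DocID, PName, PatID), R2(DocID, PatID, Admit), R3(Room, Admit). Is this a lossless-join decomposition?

No

Chase test. Columns are DocID, PName, PatID, Room, Admit; row i has aⱼ where attribute j ∈ Ri, else bᵢⱼ.
Initial tableau (one row per fragment):
  row 1: a1 a2 a3 b14 b15
  row 2: a1 b22 a3 b24 a5
  row 3: b31 b32 b33 a4 a5
No row becomes fully distinguished — the join is lossy.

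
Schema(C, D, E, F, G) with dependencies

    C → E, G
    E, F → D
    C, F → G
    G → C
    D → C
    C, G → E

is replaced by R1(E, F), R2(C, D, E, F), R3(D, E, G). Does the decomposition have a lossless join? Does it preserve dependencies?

lossless but not dependency-preserving

Lossless test (chase): Rows 1 and 2 agree on E, F; apply E, F→D and equate their D entries. Rows 1 and 2 agree on D; apply D→C and equate their C entries. Rows 1 and 3 agree on D; apply D→C and equate their C entries. Rows 1 and 2 agree on C; apply C→E, G and equate their E, G entries. Rows 1 and 3 agree on C; apply C→E, G and equate their E, G entries. Row 1 is now all distinguished symbols — the join is lossless.
Dependency preservation: the restricted closure of {C} across the fragments never reaches {E, G}, so C → E, G cannot be enforced without a join — not preserved.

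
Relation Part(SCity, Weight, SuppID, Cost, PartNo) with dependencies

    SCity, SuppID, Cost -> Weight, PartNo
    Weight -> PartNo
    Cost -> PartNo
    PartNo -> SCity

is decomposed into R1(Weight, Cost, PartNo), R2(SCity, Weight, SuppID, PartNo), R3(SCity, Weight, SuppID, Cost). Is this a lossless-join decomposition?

Chase test. Columns are SCity, Weight, SuppID, Cost, PartNo; row i has aⱼ where attribute j ∈ Ri, else bᵢⱼ.
Initial tableau (one row per fragment):
  row 1: b11 a2 b13 a4 a5
  row 2: a1 a2 a3 b24 a5
  row 3: a1 a2 a3 a4 b35
Rows 1 and 3 agree on Weight; apply Weight→PartNo and equate their PartNo entries.
Rows 1 and 2 agree on PartNo; apply PartNo→SCity and equate their SCity entries.
Row 3 is now all distinguished symbols — the join is lossless.

Yes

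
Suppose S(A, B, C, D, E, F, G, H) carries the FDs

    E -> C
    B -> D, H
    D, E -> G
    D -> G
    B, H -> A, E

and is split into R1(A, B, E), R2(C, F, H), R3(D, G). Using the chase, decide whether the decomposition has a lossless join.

No

Chase test. Columns are A, B, C, D, E, F, G, H; row i has aⱼ where attribute j ∈ Ri, else bᵢⱼ.
Initial tableau (one row per fragment):
  row 1: a1 a2 b13 b14 a5 b16 b17 b18
  row 2: b21 b22 a3 b24 b25 a6 b27 a8
  row 3: b31 b32 b33 a4 b35 b36 a7 b38
No row becomes fully distinguished — the join is lossy.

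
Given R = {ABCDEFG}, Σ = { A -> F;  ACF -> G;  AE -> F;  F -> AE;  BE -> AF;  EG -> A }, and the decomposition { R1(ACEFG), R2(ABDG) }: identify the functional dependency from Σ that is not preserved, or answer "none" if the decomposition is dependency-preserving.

Check BE → AF: no single fragment contains all of {ABEF}, and the restricted closure of {BE} across the fragments never reaches {AF}.
A → F is preserved.
ACF → G is preserved.
AE → F is preserved.
F → AE is preserved.
EG → A is preserved.

BE -> AF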